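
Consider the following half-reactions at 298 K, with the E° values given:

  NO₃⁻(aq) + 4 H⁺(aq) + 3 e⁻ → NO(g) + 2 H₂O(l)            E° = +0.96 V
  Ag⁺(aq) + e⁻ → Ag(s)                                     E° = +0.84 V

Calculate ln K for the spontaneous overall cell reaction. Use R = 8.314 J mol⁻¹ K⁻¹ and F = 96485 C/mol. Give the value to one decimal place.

14.0

Cathode: NO₃⁻/NO; anode: Ag⁺/Ag. E°cell = (+0.96) − (+0.84) = +0.12 V, with n = 3.
ΔG° = −nFE° = −RT ln K, so ln K = nFE°/(RT) = (3)(96485)(+0.12) / ((8.314)(298)) = 14.020.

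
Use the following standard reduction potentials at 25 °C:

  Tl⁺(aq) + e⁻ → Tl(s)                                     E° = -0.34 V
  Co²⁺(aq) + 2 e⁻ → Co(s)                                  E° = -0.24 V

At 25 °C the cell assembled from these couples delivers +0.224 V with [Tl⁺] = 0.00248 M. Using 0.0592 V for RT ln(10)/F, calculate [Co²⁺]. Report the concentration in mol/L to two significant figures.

Co²⁺/Co is the cathode, Tl⁺/Tl the anode: E°cell = +0.10 V, n = 2.
Overall reaction: Co²⁺(aq) + 2 Tl(s) → Co(s) + 2 Tl⁺(aq); Q = [Tl⁺]^2/[Co²⁺]^1.
From E = E° − (0.0592/n) log Q: log Q = (E° − E)·n/0.0592 = (+0.10 − (+0.224))·2/0.0592 = -4.1892.
So 1·log[Co²⁺] = 2·log(0.00248) − log Q = -5.2111 − (-4.1892) = -1.0219; [Co²⁺] = 10^(-1.0219) ≈ 0.095 M.

0.095 M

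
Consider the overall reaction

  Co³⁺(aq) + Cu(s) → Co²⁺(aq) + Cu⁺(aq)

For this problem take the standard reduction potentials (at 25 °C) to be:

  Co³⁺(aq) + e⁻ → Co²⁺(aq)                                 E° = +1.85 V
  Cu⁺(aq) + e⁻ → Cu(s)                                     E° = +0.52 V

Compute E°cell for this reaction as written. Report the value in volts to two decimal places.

+1.33 V

The Co³⁺/Co²⁺ couple has the higher reduction potential, so it is the cathode; Cu⁺/Cu is oxidised at the anode.
E°cell = E°(cathode) − E°(anode) = (+1.85) − (+0.52) = +1.33 V.
Since E°cell > 0, the reaction is spontaneous under standard conditions.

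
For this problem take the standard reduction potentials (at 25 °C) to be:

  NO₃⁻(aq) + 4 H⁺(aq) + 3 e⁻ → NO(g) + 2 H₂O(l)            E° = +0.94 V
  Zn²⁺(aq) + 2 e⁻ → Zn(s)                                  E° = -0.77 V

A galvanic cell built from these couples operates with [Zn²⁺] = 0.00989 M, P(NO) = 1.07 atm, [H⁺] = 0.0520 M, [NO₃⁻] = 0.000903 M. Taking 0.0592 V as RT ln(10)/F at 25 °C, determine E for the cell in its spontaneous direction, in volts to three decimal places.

+1.607 V

NO₃⁻/NO is the cathode (higher E°), Zn²⁺/Zn the anode: E°cell = +0.94 − (-0.77) = +1.71 V, n = 6.
Overall: 2 NO₃⁻(aq) + 8 H⁺(aq) + 3 Zn(s) → 2 NO(g) + 4 H₂O(l) + 3 Zn²⁺(aq)
Q = P(NO)^2·[Zn²⁺]^3 / ([NO₃⁻]^2·[H⁺]^8); log Q = 10.405.
E = E° − (0.0592/n) log Q = +1.71 − (0.0592/6)(10.405) = +1.607 V.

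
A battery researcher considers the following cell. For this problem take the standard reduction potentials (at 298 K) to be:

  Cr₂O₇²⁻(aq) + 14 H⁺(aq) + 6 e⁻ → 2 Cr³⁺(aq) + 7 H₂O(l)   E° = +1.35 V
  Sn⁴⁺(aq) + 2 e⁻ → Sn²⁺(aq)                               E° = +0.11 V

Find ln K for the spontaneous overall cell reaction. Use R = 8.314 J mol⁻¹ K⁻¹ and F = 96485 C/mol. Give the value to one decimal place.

289.7

Cathode: Cr₂O₇²⁻/Cr³⁺; anode: Sn⁴⁺/Sn²⁺. E°cell = (+1.35) − (+0.11) = +1.24 V, with n = 6.
ΔG° = −nFE° = −RT ln K, so ln K = nFE°/(RT) = (6)(96485)(+1.24) / ((8.314)(298)) = 289.739.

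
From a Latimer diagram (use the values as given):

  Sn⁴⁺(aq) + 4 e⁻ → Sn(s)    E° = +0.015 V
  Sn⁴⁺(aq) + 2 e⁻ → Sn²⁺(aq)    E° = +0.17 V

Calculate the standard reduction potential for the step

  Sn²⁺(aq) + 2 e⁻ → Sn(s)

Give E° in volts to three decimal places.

Sequential free energies add, so n₃E°₃ = n₁E°₁ + n₂E°₂.
With n₃ = 4, and the known step contributing 2×(+0.17) V, the unknown satisfies 2·E° = 4×(+0.015) − 2×(+0.17) = -0.280.
E° = -0.280 / 2 = -0.140 V.

-0.140 V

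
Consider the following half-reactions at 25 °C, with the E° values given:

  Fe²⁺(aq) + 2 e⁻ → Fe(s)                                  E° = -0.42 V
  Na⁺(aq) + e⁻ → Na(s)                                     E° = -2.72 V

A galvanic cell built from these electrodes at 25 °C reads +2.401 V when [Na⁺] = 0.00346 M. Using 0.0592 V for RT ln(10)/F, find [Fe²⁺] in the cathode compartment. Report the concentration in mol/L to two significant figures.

0.031 M

Fe²⁺/Fe is the cathode, Na⁺/Na the anode: E°cell = +2.30 V, n = 2.
Overall reaction: Fe²⁺(aq) + 2 Na(s) → Fe(s) + 2 Na⁺(aq); Q = [Na⁺]^2/[Fe²⁺]^1.
From E = E° − (0.0592/n) log Q: log Q = (E° − E)·n/0.0592 = (+2.30 − (+2.401))·2/0.0592 = -3.4122.
So 1·log[Fe²⁺] = 2·log(0.00346) − log Q = -4.9218 − (-3.4122) = -1.5096; [Fe²⁺] = 10^(-1.5096) ≈ 0.031 M.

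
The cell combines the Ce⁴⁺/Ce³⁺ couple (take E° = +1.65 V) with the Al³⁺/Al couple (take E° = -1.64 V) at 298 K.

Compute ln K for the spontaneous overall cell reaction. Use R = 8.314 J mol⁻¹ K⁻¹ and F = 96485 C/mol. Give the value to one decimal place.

Cathode: Ce⁴⁺/Ce³⁺; anode: Al³⁺/Al. E°cell = (+1.65) − (-1.64) = +3.29 V, with n = 3.
ΔG° = −nFE° = −RT ln K, so ln K = nFE°/(RT) = (3)(96485)(+3.29) / ((8.314)(298)) = 384.371.

384.4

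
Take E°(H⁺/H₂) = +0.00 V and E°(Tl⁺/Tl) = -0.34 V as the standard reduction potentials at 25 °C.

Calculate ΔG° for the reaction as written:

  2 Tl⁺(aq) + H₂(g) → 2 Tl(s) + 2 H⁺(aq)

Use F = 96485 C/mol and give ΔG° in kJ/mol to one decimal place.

+65.6 kJ/mol

As written, Tl⁺/Tl is reduced (cathode) and H⁺/H₂ is oxidised (anode), so E°cell = (-0.34) − (+0.00) = -0.34 V.
Balancing electrons gives n = 2.
ΔG° = −nFE° = −(2)(96485)(-0.34) = 65,610 J = +65.6 kJ/mol.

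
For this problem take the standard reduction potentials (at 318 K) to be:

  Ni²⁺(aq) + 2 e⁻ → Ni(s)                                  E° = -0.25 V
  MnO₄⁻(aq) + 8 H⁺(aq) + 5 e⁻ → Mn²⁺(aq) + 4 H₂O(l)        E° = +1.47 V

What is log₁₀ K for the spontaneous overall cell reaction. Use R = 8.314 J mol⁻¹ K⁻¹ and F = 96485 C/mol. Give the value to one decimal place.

Cathode: MnO₄⁻/Mn²⁺; anode: Ni²⁺/Ni. E°cell = (+1.47) − (-0.25) = +1.72 V, with n = 10.
ΔG° = −nFE° = −RT ln K, so ln K = nFE°/(RT) = (10)(96485)(+1.72) / ((8.314)(318)) = 627.699.
log₁₀ K = 627.699 / ln 10 = 272.6.

272.6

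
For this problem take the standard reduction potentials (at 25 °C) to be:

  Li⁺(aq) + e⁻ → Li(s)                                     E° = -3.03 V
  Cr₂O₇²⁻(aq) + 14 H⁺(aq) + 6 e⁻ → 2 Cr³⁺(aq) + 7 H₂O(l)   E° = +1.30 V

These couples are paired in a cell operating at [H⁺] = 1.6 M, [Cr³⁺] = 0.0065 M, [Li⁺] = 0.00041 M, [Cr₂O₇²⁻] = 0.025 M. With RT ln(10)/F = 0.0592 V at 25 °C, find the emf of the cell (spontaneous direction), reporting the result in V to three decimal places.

Cr₂O₇²⁻/Cr³⁺ is the cathode (higher E°), Li⁺/Li the anode: E°cell = +1.30 − (-3.03) = +4.33 V, n = 6.
Overall: Cr₂O₇²⁻(aq) + 14 H⁺(aq) + 6 Li(s) → 2 Cr³⁺(aq) + 7 H₂O(l) + 6 Li⁺(aq)
Q = [Cr³⁺]^2·[Li⁺]^6 / ([Cr₂O₇²⁻]·[H⁺]^14); log Q = -25.953.
E = E° − (0.0592/n) log Q = +4.33 − (0.0592/6)(-25.953) = +4.586 V.

+4.586 V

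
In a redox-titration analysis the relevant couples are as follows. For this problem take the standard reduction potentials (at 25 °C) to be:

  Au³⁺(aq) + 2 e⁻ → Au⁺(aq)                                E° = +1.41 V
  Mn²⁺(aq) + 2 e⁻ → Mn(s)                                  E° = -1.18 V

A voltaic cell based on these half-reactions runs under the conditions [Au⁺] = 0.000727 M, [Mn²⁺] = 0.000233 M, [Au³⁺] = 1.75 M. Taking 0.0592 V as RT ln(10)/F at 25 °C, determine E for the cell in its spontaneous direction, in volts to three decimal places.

+2.798 V

Au³⁺/Au⁺ is the cathode (higher E°), Mn²⁺/Mn the anode: E°cell = +1.41 − (-1.18) = +2.59 V, n = 2.
Overall: Au³⁺(aq) + Mn(s) → Au⁺(aq) + Mn²⁺(aq)
Q = [Au⁺]·[Mn²⁺] / ([Au³⁺]); log Q = -7.014.
E = E° − (0.0592/n) log Q = +2.59 − (0.0592/2)(-7.014) = +2.798 V.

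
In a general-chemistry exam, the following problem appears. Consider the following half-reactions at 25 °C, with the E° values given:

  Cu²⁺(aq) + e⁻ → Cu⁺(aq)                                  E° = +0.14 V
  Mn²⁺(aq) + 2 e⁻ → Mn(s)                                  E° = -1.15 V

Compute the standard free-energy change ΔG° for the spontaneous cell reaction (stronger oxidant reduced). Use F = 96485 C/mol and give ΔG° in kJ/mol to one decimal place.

Cu²⁺/Cu⁺ (E° = +0.14 V) is the cathode; Mn²⁺/Mn (E° = -1.15 V) is the anode, so E°cell = +1.29 V.
Balancing electrons gives n = 2 (lcm of 1 and 2).
ΔG° = −nFE° = −(2)(96485)(+1.29) = -248,931 J = -248.9 kJ/mol.

-248.9 kJ/mol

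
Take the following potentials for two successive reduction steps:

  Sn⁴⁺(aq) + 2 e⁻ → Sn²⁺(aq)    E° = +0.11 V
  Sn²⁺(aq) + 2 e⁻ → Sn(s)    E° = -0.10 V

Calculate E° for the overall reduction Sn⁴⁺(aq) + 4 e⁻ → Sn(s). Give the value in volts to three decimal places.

+0.005 V

Adding the free-energy changes (−nFE°) of the two steps gives −n₃FE°₃ = −n₁FE°₁ − n₂FE°₂.
E°₃ = (2×+0.11 + 2×-0.10) / 4 = (+0.020) / 4 = +0.005 V.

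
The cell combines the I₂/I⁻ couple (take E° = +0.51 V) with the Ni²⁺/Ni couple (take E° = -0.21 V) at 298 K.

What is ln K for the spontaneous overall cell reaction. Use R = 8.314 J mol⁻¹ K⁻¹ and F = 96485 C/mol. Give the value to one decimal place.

56.1

Cathode: I₂/I⁻; anode: Ni²⁺/Ni. E°cell = (+0.51) − (-0.21) = +0.72 V, with n = 2.
ΔG° = −nFE° = −RT ln K, so ln K = nFE°/(RT) = (2)(96485)(+0.72) / ((8.314)(298)) = 56.078.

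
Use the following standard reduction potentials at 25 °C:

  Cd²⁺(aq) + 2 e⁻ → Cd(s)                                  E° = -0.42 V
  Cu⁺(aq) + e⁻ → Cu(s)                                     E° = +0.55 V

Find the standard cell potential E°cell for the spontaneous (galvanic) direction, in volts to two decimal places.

The Cu⁺/Cu couple has the higher reduction potential, so it is the cathode; Cd²⁺/Cd is oxidised at the anode.
E°cell = E°(cathode) − E°(anode) = (+0.55) − (-0.42) = +0.97 V.

+0.97 V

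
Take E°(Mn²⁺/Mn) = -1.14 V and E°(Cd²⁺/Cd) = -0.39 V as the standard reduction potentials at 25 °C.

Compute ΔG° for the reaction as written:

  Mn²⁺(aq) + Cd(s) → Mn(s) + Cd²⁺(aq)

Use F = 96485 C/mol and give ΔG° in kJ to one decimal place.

+144.7 kJ

As written, Mn²⁺/Mn is reduced (cathode) and Cd²⁺/Cd is oxidised (anode), so E°cell = (-1.14) − (-0.39) = -0.75 V.
Balancing electrons gives n = 2.
ΔG° = −nFE° = −(2)(96485)(-0.75) = 144,728 J = +144.7 kJ.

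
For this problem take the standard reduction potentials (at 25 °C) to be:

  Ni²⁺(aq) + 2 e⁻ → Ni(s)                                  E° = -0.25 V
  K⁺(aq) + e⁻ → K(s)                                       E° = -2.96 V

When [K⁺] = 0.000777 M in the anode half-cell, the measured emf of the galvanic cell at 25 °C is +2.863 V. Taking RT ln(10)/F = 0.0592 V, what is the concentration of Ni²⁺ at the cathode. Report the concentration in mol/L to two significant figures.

0.089 M

Ni²⁺/Ni is the cathode, K⁺/K the anode: E°cell = +2.71 V, n = 2.
Overall reaction: Ni²⁺(aq) + 2 K(s) → Ni(s) + 2 K⁺(aq); Q = [K⁺]^2/[Ni²⁺]^1.
From E = E° − (0.0592/n) log Q: log Q = (E° − E)·n/0.0592 = (+2.71 − (+2.863))·2/0.0592 = -5.1689.
So 1·log[Ni²⁺] = 2·log(0.000777) − log Q = -6.2192 − (-5.1689) = -1.0503; [Ni²⁺] = 10^(-1.0503) ≈ 0.089 M.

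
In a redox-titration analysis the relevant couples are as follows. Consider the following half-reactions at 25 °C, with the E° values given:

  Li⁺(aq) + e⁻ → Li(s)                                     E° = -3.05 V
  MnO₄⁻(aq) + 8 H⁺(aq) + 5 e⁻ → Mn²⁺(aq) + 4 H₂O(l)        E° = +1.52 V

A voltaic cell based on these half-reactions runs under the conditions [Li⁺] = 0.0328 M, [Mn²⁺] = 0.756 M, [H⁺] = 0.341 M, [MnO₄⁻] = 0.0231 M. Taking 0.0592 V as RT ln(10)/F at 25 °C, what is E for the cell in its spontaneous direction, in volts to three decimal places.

MnO₄⁻/Mn²⁺ is the cathode (higher E°), Li⁺/Li the anode: E°cell = +1.52 − (-3.05) = +4.57 V, n = 5.
Overall: MnO₄⁻(aq) + 8 H⁺(aq) + 5 Li(s) → Mn²⁺(aq) + 4 H₂O(l) + 5 Li⁺(aq)
Q = [Mn²⁺]·[Li⁺]^5 / ([MnO₄⁻]·[H⁺]^8); log Q = -2.168.
E = E° − (0.0592/n) log Q = +4.57 − (0.0592/5)(-2.168) = +4.596 V.

+4.596 V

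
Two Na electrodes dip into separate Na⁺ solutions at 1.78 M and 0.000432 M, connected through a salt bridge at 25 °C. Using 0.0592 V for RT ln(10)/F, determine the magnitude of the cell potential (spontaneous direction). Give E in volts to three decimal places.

+0.214 V

For a concentration cell E°cell = 0. The 1.78 M side is the cathode (reduction is favoured where [Na⁺] is higher).
With n = 1, E = −(0.0592/1) log([Na⁺]ₐₙ/[Na⁺]꜀ₐₜ) = −(0.0592/1) log(0.000432/1.78) = −(0.0592/1)(-3.615) = +0.214 V.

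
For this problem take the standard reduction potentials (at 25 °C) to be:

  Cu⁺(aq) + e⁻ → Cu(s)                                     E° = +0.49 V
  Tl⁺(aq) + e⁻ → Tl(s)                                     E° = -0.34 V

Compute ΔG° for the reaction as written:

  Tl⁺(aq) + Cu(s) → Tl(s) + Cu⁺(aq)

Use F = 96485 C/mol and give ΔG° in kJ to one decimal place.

As written, Tl⁺/Tl is reduced (cathode) and Cu⁺/Cu is oxidised (anode), so E°cell = (-0.34) − (+0.49) = -0.83 V.
Balancing electrons gives n = 1.
ΔG° = −nFE° = −(1)(96485)(-0.83) = 80,083 J = +80.1 kJ.

+80.1 kJ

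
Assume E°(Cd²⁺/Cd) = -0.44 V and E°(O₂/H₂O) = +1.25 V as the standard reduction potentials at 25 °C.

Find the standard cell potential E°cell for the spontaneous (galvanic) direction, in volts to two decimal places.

The O₂/H₂O couple has the higher reduction potential, so it is the cathode; Cd²⁺/Cd is oxidised at the anode.
E°cell = E°(cathode) − E°(anode) = (+1.25) − (-0.44) = +1.69 V.

+1.69 V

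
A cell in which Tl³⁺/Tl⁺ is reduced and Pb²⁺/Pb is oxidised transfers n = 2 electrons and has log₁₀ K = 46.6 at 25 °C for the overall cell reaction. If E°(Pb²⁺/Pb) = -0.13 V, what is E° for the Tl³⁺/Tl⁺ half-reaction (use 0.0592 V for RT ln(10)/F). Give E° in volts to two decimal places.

+1.25 V

E°cell = (0.0592/n)·log K = (0.0592/2)(46.6) = +1.379 V.
Since Tl³⁺/Tl⁺ is the cathode and Pb²⁺/Pb the anode, E°cell = E°(Tl³⁺/Tl⁺) − E°(Pb²⁺/Pb).
So E°(Tl³⁺/Tl⁺) = E°cell + E°(Pb²⁺/Pb) = +1.379 + (-0.13) = +1.25 V.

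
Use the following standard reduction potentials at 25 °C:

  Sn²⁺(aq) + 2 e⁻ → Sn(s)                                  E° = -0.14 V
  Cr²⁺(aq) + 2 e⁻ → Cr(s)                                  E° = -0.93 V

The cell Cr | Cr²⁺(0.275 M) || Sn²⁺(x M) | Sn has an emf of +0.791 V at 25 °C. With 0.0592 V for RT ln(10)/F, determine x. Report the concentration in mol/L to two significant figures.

Sn²⁺/Sn is the cathode, Cr²⁺/Cr the anode: E°cell = +0.79 V, n = 2.
Overall reaction: Sn²⁺(aq) + Cr(s) → Sn(s) + Cr²⁺(aq); Q = [Cr²⁺]^1/[Sn²⁺]^1.
From E = E° − (0.0592/n) log Q: log Q = (E° − E)·n/0.0592 = (+0.79 − (+0.791))·2/0.0592 = -0.0338.
So 1·log[Sn²⁺] = 1·log(0.275) − log Q = -0.5607 − (-0.0338) = -0.5269; [Sn²⁺] = 10^(-0.5269) ≈ 0.30 M.

0.30 M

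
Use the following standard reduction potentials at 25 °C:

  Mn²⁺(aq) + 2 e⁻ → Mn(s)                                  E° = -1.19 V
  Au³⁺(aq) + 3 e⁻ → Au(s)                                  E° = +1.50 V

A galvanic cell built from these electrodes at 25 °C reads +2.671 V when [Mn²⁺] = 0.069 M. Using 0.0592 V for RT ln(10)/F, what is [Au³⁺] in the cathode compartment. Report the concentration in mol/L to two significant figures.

0.0020 M

Au³⁺/Au is the cathode, Mn²⁺/Mn the anode: E°cell = +2.69 V, n = 6.
Overall reaction: 2 Au³⁺(aq) + 3 Mn(s) → 2 Au(s) + 3 Mn²⁺(aq); Q = [Mn²⁺]^3/[Au³⁺]^2.
From E = E° − (0.0592/n) log Q: log Q = (E° − E)·n/0.0592 = (+2.69 − (+2.671))·6/0.0592 = 1.9257.
So 2·log[Au³⁺] = 3·log(0.069) − log Q = -3.4835 − (1.9257) = -5.4092; log[Au³⁺] = -5.4092 / 2 = -2.7046; [Au³⁺] = 10^(-2.7046) ≈ 0.0020 M.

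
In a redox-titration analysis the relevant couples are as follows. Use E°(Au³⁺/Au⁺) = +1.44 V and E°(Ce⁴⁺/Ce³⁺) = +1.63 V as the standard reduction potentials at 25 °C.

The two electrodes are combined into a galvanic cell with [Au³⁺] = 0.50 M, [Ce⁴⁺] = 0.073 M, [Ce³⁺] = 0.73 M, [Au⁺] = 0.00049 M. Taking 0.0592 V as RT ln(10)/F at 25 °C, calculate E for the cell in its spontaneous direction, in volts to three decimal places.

+0.042 V

Ce⁴⁺/Ce³⁺ is the cathode (higher E°), Au³⁺/Au⁺ the anode: E°cell = +1.63 − (+1.44) = +0.19 V, n = 2.
Overall: 2 Ce⁴⁺(aq) + Au⁺(aq) → 2 Ce³⁺(aq) + Au³⁺(aq)
Q = [Ce³⁺]^2·[Au³⁺] / ([Ce⁴⁺]^2·[Au⁺]); log Q = 5.009.
E = E° − (0.0592/n) log Q = +0.19 − (0.0592/2)(5.009) = +0.042 V.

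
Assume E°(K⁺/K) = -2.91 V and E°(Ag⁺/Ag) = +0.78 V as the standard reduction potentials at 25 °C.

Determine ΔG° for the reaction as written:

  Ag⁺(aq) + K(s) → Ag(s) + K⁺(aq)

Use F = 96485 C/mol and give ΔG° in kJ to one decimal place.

As written, Ag⁺/Ag is reduced (cathode) and K⁺/K is oxidised (anode), so E°cell = (+0.78) − (-2.91) = +3.69 V.
Balancing electrons gives n = 1.
ΔG° = −nFE° = −(1)(96485)(+3.69) = -356,030 J = -356.0 kJ.

-356.0 kJ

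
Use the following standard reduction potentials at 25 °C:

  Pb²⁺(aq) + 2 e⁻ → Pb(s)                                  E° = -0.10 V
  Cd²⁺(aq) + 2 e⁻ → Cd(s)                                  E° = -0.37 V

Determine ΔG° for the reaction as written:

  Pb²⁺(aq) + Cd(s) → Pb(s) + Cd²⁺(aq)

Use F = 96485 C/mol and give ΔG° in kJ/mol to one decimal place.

-52.1 kJ/mol

As written, Pb²⁺/Pb is reduced (cathode) and Cd²⁺/Cd is oxidised (anode), so E°cell = (-0.10) − (-0.37) = +0.27 V.
Balancing electrons gives n = 2.
ΔG° = −nFE° = −(2)(96485)(+0.27) = -52,102 J = -52.1 kJ/mol.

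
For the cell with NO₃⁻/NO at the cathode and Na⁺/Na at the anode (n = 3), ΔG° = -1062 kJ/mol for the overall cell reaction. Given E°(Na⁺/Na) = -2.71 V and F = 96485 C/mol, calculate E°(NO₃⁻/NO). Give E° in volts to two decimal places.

+0.96 V

E°cell = −ΔG°/(nF) = −(-1062×10³)/((3)(96485)) = +3.669 V.
Since NO₃⁻/NO is the cathode and Na⁺/Na the anode, E°cell = E°(NO₃⁻/NO) − E°(Na⁺/Na).
So E°(NO₃⁻/NO) = E°cell + E°(Na⁺/Na) = +3.669 + (-2.71) = +0.96 V.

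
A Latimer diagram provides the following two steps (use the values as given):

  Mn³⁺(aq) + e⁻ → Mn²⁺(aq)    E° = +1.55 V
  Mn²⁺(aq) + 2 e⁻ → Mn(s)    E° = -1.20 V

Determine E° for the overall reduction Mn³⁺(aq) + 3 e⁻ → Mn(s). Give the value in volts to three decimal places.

-0.283 V

Standard free energies of sequential steps add: ΔG°₃ = ΔG°₁ + ΔG°₂, so n₃E°₃ = n₁E°₁ + n₂E°₂.
E°₃ = (1×+1.55 + 2×-1.20) / 3 = (-0.850) / 3 = -0.283 V.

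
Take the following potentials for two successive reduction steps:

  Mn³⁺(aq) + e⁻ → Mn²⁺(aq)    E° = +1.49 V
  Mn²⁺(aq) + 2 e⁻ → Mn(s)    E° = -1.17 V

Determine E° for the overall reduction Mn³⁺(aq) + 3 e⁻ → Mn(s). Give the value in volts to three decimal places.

Since ΔG° = −nFE° is additive over sequential reductions, n₃E°₃ = n₁E°₁ + n₂E°₂.
E°₃ = (1×+1.49 + 2×-1.17) / 3 = (-0.850) / 3 = -0.283 V.

-0.283 V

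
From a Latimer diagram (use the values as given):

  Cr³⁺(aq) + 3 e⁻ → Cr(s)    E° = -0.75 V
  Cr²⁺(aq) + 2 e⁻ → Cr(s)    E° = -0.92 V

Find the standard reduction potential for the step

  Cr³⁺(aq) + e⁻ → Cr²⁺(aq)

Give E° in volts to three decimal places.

-0.410 V

Sequential free energies add, so n₃E°₃ = n₁E°₁ + n₂E°₂.
With n₃ = 3, and the known step contributing 2×(-0.92) V, the unknown satisfies 1·E° = 3×(-0.75) − 2×(-0.92) = -0.410.
E° = -0.410 / 1 = -0.410 V.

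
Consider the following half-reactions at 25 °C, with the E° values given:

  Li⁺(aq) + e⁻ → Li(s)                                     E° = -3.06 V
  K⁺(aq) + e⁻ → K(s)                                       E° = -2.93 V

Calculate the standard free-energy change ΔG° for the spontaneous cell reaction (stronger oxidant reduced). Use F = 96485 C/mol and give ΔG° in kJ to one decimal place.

K⁺/K (E° = -2.93 V) is the cathode; Li⁺/Li (E° = -3.06 V) is the anode, so E°cell = +0.13 V.
Balancing electrons gives n = 1 (lcm of 1 and 1).
ΔG° = −nFE° = −(1)(96485)(+0.13) = -12,543 J = -12.5 kJ.

-12.5 kJ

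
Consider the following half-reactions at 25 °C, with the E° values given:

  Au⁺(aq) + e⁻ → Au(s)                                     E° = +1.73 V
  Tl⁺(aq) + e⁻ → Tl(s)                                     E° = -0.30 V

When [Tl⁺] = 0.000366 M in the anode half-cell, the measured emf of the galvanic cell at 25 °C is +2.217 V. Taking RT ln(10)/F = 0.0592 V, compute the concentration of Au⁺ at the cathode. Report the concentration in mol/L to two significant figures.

Au⁺/Au is the cathode, Tl⁺/Tl the anode: E°cell = +2.03 V, n = 1.
Overall reaction: Au⁺(aq) + Tl(s) → Au(s) + Tl⁺(aq); Q = [Tl⁺]^1/[Au⁺]^1.
From E = E° − (0.0592/n) log Q: log Q = (E° − E)·n/0.0592 = (+2.03 − (+2.217))·1/0.0592 = -3.1588.
So 1·log[Au⁺] = 1·log(0.000366) − log Q = -3.4365 − (-3.1588) = -0.2777; [Au⁺] = 10^(-0.2777) ≈ 0.53 M.

0.53 M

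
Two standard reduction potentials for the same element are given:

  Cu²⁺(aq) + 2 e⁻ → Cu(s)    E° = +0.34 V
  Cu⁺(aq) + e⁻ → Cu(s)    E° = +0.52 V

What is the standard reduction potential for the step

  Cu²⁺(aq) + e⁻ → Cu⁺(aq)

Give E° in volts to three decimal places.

Sequential free energies add, so n₃E°₃ = n₁E°₁ + n₂E°₂.
With n₃ = 2, and the known step contributing 1×(+0.52) V, the unknown satisfies 1·E° = 2×(+0.34) − 1×(+0.52) = +0.160.
E° = +0.160 / 1 = +0.160 V.

+0.160 V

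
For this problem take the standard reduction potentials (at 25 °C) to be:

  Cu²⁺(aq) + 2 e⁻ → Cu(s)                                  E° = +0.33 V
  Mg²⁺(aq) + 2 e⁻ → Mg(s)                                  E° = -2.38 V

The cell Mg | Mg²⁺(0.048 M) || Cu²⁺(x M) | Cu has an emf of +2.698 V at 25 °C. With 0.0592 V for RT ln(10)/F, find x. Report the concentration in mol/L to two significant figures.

0.019 M

Cu²⁺/Cu is the cathode, Mg²⁺/Mg the anode: E°cell = +2.71 V, n = 2.
Overall reaction: Cu²⁺(aq) + Mg(s) → Cu(s) + Mg²⁺(aq); Q = [Mg²⁺]^1/[Cu²⁺]^1.
From E = E° − (0.0592/n) log Q: log Q = (E° − E)·n/0.0592 = (+2.71 − (+2.698))·2/0.0592 = 0.4054.
So 1·log[Cu²⁺] = 1·log(0.048) − log Q = -1.3188 − (0.4054) = -1.7242; [Cu²⁺] = 10^(-1.7242) ≈ 0.019 M.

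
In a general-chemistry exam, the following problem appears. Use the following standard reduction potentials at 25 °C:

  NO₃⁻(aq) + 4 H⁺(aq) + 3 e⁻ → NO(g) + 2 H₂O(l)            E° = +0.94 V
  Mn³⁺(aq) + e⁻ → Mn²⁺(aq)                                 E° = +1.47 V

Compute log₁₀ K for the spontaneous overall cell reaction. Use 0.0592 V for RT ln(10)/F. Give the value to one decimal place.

Cathode: Mn³⁺/Mn²⁺; anode: NO₃⁻/NO. E°cell = +0.53 V, n = 3.
log K = nE°cell / 0.0592 = (3)(+0.53) / 0.0592 = 26.9.

26.9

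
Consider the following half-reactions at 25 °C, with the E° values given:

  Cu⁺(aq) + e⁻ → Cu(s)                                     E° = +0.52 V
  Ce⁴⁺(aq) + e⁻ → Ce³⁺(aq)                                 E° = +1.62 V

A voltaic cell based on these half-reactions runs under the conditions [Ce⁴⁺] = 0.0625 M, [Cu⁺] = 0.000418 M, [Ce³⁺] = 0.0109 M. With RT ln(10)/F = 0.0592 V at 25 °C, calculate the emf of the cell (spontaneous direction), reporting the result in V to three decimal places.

+1.345 V

Ce⁴⁺/Ce³⁺ is the cathode (higher E°), Cu⁺/Cu the anode: E°cell = +1.62 − (+0.52) = +1.10 V, n = 1.
Overall: Ce⁴⁺(aq) + Cu(s) → Ce³⁺(aq) + Cu⁺(aq)
Q = [Ce³⁺]·[Cu⁺] / ([Ce⁴⁺]); log Q = -4.137.
E = E° − (0.0592/n) log Q = +1.10 − (0.0592/1)(-4.137) = +1.345 V.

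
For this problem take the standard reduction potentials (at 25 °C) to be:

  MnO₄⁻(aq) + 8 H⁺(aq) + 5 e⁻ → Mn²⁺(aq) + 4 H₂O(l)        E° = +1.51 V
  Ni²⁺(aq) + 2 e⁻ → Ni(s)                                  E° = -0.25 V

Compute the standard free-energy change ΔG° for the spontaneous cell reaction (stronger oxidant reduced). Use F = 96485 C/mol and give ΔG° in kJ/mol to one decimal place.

MnO₄⁻/Mn²⁺ (E° = +1.51 V) is the cathode; Ni²⁺/Ni (E° = -0.25 V) is the anode, so E°cell = +1.76 V.
Balancing electrons gives n = 10 (lcm of 5 and 2).
ΔG° = −nFE° = −(10)(96485)(+1.76) = -1,698,136 J = -1698.1 kJ/mol.

-1698.1 kJ/mol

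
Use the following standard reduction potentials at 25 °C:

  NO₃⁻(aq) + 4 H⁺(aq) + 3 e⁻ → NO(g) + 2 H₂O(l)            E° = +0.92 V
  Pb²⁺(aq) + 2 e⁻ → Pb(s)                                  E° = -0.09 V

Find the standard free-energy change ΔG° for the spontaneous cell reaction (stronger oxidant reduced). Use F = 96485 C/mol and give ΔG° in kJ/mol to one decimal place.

NO₃⁻/NO (E° = +0.92 V) is the cathode; Pb²⁺/Pb (E° = -0.09 V) is the anode, so E°cell = +1.01 V.
Balancing electrons gives n = 6 (lcm of 3 and 2).
ΔG° = −nFE° = −(6)(96485)(+1.01) = -584,699 J = -584.7 kJ/mol.

-584.7 kJ/mol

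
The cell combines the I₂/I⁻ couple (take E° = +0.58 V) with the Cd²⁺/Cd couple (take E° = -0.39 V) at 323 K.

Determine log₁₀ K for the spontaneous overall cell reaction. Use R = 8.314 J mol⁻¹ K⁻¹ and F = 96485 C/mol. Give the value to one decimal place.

Cathode: I₂/I⁻; anode: Cd²⁺/Cd. E°cell = (+0.58) − (-0.39) = +0.97 V, with n = 2.
ΔG° = −nFE° = −RT ln K, so ln K = nFE°/(RT) = (2)(96485)(+0.97) / ((8.314)(323)) = 69.703.
log₁₀ K = 69.703 / ln 10 = 30.3.

30.3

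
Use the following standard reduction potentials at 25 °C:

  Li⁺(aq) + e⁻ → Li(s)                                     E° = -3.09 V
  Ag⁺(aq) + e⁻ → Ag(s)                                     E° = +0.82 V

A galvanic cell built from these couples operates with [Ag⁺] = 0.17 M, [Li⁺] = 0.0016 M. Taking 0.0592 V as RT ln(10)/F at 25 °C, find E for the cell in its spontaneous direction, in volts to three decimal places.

+4.030 V

Ag⁺/Ag is the cathode (higher E°), Li⁺/Li the anode: E°cell = +0.82 − (-3.09) = +3.91 V, n = 1.
Overall: Ag⁺(aq) + Li(s) → Ag(s) + Li⁺(aq)
Q = [Li⁺] / ([Ag⁺]); log Q = -2.026.
E = E° − (0.0592/n) log Q = +3.91 − (0.0592/1)(-2.026) = +4.030 V.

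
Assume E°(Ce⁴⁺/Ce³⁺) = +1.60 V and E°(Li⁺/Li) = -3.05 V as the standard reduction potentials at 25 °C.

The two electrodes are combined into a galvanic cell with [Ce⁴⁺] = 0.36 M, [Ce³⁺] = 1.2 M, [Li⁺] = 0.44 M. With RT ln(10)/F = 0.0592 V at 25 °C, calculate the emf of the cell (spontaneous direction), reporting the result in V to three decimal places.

+4.640 V

Ce⁴⁺/Ce³⁺ is the cathode (higher E°), Li⁺/Li the anode: E°cell = +1.60 − (-3.05) = +4.65 V, n = 1.
Overall: Ce⁴⁺(aq) + Li(s) → Ce³⁺(aq) + Li⁺(aq)
Q = [Ce³⁺]·[Li⁺] / ([Ce⁴⁺]); log Q = 0.166.
E = E° − (0.0592/n) log Q = +4.65 − (0.0592/1)(0.166) = +4.640 V.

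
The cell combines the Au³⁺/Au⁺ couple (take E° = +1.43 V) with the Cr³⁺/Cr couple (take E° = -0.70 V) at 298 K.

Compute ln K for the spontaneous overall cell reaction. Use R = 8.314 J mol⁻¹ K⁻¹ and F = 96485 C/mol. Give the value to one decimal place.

Cathode: Au³⁺/Au⁺; anode: Cr³⁺/Cr. E°cell = (+1.43) − (-0.70) = +2.13 V, with n = 6.
ΔG° = −nFE° = −RT ln K, so ln K = nFE°/(RT) = (6)(96485)(+2.13) / ((8.314)(298)) = 497.696.

497.7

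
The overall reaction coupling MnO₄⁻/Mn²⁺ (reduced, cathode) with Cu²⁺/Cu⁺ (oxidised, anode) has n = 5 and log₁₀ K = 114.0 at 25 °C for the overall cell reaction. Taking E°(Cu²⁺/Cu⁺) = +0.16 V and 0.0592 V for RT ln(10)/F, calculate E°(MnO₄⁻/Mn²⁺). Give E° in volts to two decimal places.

+1.51 V

E°cell = (0.0592/n)·log K = (0.0592/5)(114.0) = +1.350 V.
Since MnO₄⁻/Mn²⁺ is the cathode and Cu²⁺/Cu⁺ the anode, E°cell = E°(MnO₄⁻/Mn²⁺) − E°(Cu²⁺/Cu⁺).
So E°(MnO₄⁻/Mn²⁺) = E°cell + E°(Cu²⁺/Cu⁺) = +1.350 + (+0.16) = +1.51 V.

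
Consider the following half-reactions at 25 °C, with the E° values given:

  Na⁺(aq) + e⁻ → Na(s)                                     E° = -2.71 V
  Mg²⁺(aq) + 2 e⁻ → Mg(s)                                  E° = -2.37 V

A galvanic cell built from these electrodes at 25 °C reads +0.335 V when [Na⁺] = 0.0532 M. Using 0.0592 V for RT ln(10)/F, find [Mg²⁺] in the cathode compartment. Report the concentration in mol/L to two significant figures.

0.0019 M

Mg²⁺/Mg is the cathode, Na⁺/Na the anode: E°cell = +0.34 V, n = 2.
Overall reaction: Mg²⁺(aq) + 2 Na(s) → Mg(s) + 2 Na⁺(aq); Q = [Na⁺]^2/[Mg²⁺]^1.
From E = E° − (0.0592/n) log Q: log Q = (E° − E)·n/0.0592 = (+0.34 − (+0.335))·2/0.0592 = 0.1689.
So 1·log[Mg²⁺] = 2·log(0.0532) − log Q = -2.5482 − (0.1689) = -2.7171; [Mg²⁺] = 10^(-2.7171) ≈ 0.0019 M.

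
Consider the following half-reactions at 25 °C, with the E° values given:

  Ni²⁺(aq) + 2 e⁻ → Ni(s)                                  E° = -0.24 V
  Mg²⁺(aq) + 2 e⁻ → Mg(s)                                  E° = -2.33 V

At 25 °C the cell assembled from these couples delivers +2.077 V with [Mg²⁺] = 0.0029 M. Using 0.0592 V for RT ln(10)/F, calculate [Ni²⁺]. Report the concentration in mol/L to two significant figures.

Ni²⁺/Ni is the cathode, Mg²⁺/Mg the anode: E°cell = +2.09 V, n = 2.
Overall reaction: Ni²⁺(aq) + Mg(s) → Ni(s) + Mg²⁺(aq); Q = [Mg²⁺]^1/[Ni²⁺]^1.
From E = E° − (0.0592/n) log Q: log Q = (E° − E)·n/0.0592 = (+2.09 − (+2.077))·2/0.0592 = 0.4392.
So 1·log[Ni²⁺] = 1·log(0.0029) − log Q = -2.5376 − (0.4392) = -2.9768; [Ni²⁺] = 10^(-2.9768) ≈ 0.0011 M.

0.0011 M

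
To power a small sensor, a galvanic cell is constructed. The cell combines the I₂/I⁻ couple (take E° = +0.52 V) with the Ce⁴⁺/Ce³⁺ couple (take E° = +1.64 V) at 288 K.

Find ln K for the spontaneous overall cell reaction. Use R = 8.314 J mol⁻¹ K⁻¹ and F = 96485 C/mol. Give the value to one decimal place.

90.3

Cathode: Ce⁴⁺/Ce³⁺; anode: I₂/I⁻. E°cell = (+1.64) − (+0.52) = +1.12 V, with n = 2.
ΔG° = −nFE° = −RT ln K, so ln K = nFE°/(RT) = (2)(96485)(+1.12) / ((8.314)(288)) = 90.262.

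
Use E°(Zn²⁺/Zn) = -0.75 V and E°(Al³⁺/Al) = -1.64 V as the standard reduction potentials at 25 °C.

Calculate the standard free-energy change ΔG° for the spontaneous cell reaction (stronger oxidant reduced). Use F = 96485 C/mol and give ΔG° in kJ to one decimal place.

Zn²⁺/Zn (E° = -0.75 V) is the cathode; Al³⁺/Al (E° = -1.64 V) is the anode, so E°cell = +0.89 V.
Balancing electrons gives n = 6 (lcm of 2 and 3).
ΔG° = −nFE° = −(6)(96485)(+0.89) = -515,230 J = -515.2 kJ.

-515.2 kJ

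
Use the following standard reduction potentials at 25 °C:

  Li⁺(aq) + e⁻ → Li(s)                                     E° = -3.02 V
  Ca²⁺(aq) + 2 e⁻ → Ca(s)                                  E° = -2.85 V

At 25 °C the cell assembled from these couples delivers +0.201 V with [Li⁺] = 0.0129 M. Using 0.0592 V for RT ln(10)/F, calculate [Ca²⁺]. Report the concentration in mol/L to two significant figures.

0.0019 M

Ca²⁺/Ca is the cathode, Li⁺/Li the anode: E°cell = +0.17 V, n = 2.
Overall reaction: Ca²⁺(aq) + 2 Li(s) → Ca(s) + 2 Li⁺(aq); Q = [Li⁺]^2/[Ca²⁺]^1.
From E = E° − (0.0592/n) log Q: log Q = (E° − E)·n/0.0592 = (+0.17 − (+0.201))·2/0.0592 = -1.0473.
So 1·log[Ca²⁺] = 2·log(0.0129) − log Q = -3.7788 − (-1.0473) = -2.7315; [Ca²⁺] = 10^(-2.7315) ≈ 0.0019 M.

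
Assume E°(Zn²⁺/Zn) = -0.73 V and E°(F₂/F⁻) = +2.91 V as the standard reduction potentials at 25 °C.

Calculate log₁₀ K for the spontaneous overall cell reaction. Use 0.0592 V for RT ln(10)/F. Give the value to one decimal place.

Cathode: F₂/F⁻; anode: Zn²⁺/Zn. E°cell = +3.64 V, n = 2.
log K = nE°cell / 0.0592 = (2)(+3.64) / 0.0592 = 123.0.

123.0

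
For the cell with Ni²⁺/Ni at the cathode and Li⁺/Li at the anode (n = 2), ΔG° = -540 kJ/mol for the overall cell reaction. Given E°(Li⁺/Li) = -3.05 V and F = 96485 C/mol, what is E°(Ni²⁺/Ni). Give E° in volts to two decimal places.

E°cell = −ΔG°/(nF) = −(-540×10³)/((2)(96485)) = +2.798 V.
Since Ni²⁺/Ni is the cathode and Li⁺/Li the anode, E°cell = E°(Ni²⁺/Ni) − E°(Li⁺/Li).
So E°(Ni²⁺/Ni) = E°cell + E°(Li⁺/Li) = +2.798 + (-3.05) = -0.25 V.

-0.25 V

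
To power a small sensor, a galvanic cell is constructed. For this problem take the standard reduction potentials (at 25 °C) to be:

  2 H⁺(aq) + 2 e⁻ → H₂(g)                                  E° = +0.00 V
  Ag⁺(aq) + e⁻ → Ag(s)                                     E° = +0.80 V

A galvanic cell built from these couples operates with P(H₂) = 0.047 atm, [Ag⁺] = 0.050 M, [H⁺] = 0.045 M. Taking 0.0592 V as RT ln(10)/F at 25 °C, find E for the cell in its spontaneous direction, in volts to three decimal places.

+0.763 V

Ag⁺/Ag is the cathode (higher E°), H⁺/H₂ the anode: E°cell = +0.80 − (+0.00) = +0.80 V, n = 2.
Overall: 2 Ag⁺(aq) + H₂(g) → 2 Ag(s) + 2 H⁺(aq)
Q = [H⁺]^2 / ([Ag⁺]^2·P(H₂)); log Q = 1.236.
E = E° − (0.0592/n) log Q = +0.80 − (0.0592/2)(1.236) = +0.763 V.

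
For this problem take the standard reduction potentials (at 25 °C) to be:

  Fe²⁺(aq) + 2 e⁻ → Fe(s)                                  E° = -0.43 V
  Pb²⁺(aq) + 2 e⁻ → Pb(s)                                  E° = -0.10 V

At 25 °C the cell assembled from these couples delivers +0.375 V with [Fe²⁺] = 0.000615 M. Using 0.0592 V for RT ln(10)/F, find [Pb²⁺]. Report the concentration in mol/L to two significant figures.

0.020 M

Pb²⁺/Pb is the cathode, Fe²⁺/Fe the anode: E°cell = +0.33 V, n = 2.
Overall reaction: Pb²⁺(aq) + Fe(s) → Pb(s) + Fe²⁺(aq); Q = [Fe²⁺]^1/[Pb²⁺]^1.
From E = E° − (0.0592/n) log Q: log Q = (E° − E)·n/0.0592 = (+0.33 − (+0.375))·2/0.0592 = -1.5203.
So 1·log[Pb²⁺] = 1·log(0.000615) − log Q = -3.2111 − (-1.5203) = -1.6908; [Pb²⁺] = 10^(-1.6908) ≈ 0.020 M.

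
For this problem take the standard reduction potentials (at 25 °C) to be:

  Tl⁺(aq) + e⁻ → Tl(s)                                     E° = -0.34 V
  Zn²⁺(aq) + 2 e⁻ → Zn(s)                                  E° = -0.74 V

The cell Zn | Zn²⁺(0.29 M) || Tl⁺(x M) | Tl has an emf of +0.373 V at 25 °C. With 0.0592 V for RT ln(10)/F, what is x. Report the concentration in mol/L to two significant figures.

Tl⁺/Tl is the cathode, Zn²⁺/Zn the anode: E°cell = +0.40 V, n = 2.
Overall reaction: 2 Tl⁺(aq) + Zn(s) → 2 Tl(s) + Zn²⁺(aq); Q = [Zn²⁺]^1/[Tl⁺]^2.
From E = E° − (0.0592/n) log Q: log Q = (E° − E)·n/0.0592 = (+0.40 − (+0.373))·2/0.0592 = 0.9122.
So 2·log[Tl⁺] = 1·log(0.29) − log Q = -0.5376 − (0.9122) = -1.4498; log[Tl⁺] = -1.4498 / 2 = -0.7249; [Tl⁺] = 10^(-0.7249) ≈ 0.19 M.

0.19 M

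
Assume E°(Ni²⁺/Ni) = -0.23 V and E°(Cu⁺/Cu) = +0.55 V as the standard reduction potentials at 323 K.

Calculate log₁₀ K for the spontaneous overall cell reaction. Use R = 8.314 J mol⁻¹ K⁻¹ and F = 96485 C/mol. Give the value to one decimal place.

24.3

Cathode: Cu⁺/Cu; anode: Ni²⁺/Ni. E°cell = (+0.55) − (-0.23) = +0.78 V, with n = 2.
ΔG° = −nFE° = −RT ln K, so ln K = nFE°/(RT) = (2)(96485)(+0.78) / ((8.314)(323)) = 56.050.
log₁₀ K = 56.050 / ln 10 = 24.3.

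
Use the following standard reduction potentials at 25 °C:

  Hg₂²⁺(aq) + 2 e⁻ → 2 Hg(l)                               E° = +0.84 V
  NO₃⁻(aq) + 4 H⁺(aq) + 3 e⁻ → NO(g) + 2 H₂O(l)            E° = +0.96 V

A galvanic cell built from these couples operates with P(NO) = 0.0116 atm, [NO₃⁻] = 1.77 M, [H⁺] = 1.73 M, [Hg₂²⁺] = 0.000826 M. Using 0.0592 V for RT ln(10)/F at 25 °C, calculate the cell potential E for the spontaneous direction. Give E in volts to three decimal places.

+0.273 V

NO₃⁻/NO is the cathode (higher E°), Hg₂²⁺/Hg the anode: E°cell = +0.96 − (+0.84) = +0.12 V, n = 6.
Overall: 2 NO₃⁻(aq) + 8 H⁺(aq) + 6 Hg(l) → 2 NO(g) + 4 H₂O(l) + 3 Hg₂²⁺(aq)
Q = P(NO)^2·[Hg₂²⁺]^3 / ([NO₃⁻]^2·[H⁺]^8); log Q = -15.520.
E = E° − (0.0592/n) log Q = +0.12 − (0.0592/6)(-15.520) = +0.273 V.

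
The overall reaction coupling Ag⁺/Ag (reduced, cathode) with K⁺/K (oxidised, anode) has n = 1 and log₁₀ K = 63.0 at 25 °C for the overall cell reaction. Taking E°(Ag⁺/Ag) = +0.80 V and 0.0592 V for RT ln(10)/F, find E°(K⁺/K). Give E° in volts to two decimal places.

E°cell = (0.0592/n)·log K = (0.0592/1)(63.0) = +3.730 V.
Since Ag⁺/Ag is the cathode and K⁺/K the anode, E°cell = E°(Ag⁺/Ag) − E°(K⁺/K).
So E°(K⁺/K) = E°(Ag⁺/Ag) − E°cell = (+0.80) − (+3.730) = -2.93 V.

-2.93 V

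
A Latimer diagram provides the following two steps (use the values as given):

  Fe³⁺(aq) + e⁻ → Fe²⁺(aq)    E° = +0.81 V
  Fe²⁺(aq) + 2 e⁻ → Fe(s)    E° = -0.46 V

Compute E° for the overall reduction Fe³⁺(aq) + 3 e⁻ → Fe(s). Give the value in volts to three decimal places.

Since ΔG° = −nFE° is additive over sequential reductions, n₃E°₃ = n₁E°₁ + n₂E°₂.
E°₃ = (1×+0.81 + 2×-0.46) / 3 = (-0.110) / 3 = -0.037 V.

-0.037 V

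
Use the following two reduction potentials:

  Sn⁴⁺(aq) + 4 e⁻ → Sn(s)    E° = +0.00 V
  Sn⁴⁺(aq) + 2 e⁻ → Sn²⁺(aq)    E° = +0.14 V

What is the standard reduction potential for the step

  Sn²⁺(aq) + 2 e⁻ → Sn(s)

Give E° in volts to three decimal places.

Sequential free energies add, so n₃E°₃ = n₁E°₁ + n₂E°₂.
With n₃ = 4, and the known step contributing 2×(+0.14) V, the unknown satisfies 2·E° = 4×(+0.00) − 2×(+0.14) = -0.280.
E° = -0.280 / 2 = -0.140 V.

-0.140 V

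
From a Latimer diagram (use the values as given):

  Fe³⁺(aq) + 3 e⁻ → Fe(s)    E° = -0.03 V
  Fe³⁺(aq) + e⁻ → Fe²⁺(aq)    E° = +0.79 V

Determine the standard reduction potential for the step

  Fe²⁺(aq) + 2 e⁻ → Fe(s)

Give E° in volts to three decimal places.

Sequential free energies add, so n₃E°₃ = n₁E°₁ + n₂E°₂.
With n₃ = 3, and the known step contributing 1×(+0.79) V, the unknown satisfies 2·E° = 3×(-0.03) − 1×(+0.79) = -0.880.
E° = -0.880 / 2 = -0.440 V.

-0.440 V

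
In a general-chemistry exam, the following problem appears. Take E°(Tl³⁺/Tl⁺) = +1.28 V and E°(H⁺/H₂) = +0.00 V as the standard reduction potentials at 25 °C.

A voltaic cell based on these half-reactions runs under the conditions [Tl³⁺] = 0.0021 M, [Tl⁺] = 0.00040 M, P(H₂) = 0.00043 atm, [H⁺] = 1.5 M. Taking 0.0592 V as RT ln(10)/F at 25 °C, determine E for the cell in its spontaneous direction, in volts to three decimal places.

+1.191 V

Tl³⁺/Tl⁺ is the cathode (higher E°), H⁺/H₂ the anode: E°cell = +1.28 − (+0.00) = +1.28 V, n = 2.
Overall: Tl³⁺(aq) + H₂(g) → Tl⁺(aq) + 2 H⁺(aq)
Q = [Tl⁺]·[H⁺]^2 / ([Tl³⁺]·P(H₂)); log Q = 2.999.
E = E° − (0.0592/n) log Q = +1.28 − (0.0592/2)(2.999) = +1.191 V.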